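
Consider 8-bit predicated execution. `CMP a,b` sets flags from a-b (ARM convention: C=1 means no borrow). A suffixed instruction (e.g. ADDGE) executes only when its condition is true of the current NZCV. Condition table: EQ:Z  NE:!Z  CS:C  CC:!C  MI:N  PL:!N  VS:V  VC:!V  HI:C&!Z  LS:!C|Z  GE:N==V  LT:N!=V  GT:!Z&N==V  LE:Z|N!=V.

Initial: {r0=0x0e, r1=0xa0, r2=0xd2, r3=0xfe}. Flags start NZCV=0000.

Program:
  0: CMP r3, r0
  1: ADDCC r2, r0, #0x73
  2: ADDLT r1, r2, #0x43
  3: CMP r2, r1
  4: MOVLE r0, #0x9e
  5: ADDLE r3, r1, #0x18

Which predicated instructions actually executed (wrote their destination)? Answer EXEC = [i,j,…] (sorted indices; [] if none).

EXEC = [2,4,5]

0: ✓ CMP  NZCV=1010
1: · ADDCC
2: ✓ ADDLT  r1←0x15
3: ✓ CMP  NZCV=1010
4: ✓ MOVLE  r0←0x9e
5: ✓ ADDLE  r3←0x2d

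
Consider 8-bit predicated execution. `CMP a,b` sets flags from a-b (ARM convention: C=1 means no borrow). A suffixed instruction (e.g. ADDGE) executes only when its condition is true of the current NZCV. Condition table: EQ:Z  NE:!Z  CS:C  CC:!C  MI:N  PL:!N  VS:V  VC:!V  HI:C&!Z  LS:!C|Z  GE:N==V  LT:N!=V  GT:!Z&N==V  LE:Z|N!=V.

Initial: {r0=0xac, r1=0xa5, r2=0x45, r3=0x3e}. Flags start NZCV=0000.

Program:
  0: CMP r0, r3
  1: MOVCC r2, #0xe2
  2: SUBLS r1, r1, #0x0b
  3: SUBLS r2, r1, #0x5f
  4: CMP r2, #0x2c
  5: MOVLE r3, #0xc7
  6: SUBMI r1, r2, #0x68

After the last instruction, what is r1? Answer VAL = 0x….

0: ✓ CMP  NZCV=0011
1: · MOVCC
2: · SUBLS
3: · SUBLS
4: ✓ CMP  NZCV=0010
5: · MOVLE
6: · SUBMI

VAL = 0xa5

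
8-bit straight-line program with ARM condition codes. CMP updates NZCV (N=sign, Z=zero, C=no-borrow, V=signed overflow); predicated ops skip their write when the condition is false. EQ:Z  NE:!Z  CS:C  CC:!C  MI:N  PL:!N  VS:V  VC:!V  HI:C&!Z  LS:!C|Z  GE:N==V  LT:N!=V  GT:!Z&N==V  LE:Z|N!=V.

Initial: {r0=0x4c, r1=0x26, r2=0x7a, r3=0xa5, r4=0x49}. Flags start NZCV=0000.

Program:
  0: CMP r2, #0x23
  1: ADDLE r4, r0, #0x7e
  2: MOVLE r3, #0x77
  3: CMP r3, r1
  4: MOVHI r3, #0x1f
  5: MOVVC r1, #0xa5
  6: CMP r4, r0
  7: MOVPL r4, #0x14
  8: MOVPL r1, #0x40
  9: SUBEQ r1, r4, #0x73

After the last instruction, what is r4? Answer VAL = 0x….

VAL = 0x49

[0] flags=0010 → (cmp)
[1] flags=0010 LE?F → skip
[2] flags=0010 LE?F → skip
[3] flags=0011 → (cmp)
[4] flags=0011 HI?T → r3=0x1f
[5] flags=0011 VC?F → skip
[6] flags=1000 → (cmp)
[7] flags=1000 PL?F → skip
[8] flags=1000 PL?F → skip
[9] flags=1000 EQ?F → skip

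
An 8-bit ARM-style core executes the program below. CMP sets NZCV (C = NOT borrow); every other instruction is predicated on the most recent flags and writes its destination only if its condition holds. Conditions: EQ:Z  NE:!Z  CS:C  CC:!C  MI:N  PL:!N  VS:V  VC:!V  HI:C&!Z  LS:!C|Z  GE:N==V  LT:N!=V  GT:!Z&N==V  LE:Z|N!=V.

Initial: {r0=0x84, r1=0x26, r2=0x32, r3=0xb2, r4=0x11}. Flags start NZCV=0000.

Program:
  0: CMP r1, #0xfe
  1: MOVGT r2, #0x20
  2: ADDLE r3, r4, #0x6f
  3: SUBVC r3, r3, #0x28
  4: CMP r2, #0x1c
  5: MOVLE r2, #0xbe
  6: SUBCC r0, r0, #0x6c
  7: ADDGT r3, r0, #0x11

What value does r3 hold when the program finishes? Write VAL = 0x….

VAL = 0x95

[0] flags=0000 → (cmp)
[1] flags=0000 GT?T → r2=0x20
[2] flags=0000 LE?F → skip
[3] flags=0000 VC?T → r3=0x8a
[4] flags=0010 → (cmp)
[5] flags=0010 LE?F → skip
[6] flags=0010 CC?F → skip
[7] flags=0010 GT?T → r3=0x95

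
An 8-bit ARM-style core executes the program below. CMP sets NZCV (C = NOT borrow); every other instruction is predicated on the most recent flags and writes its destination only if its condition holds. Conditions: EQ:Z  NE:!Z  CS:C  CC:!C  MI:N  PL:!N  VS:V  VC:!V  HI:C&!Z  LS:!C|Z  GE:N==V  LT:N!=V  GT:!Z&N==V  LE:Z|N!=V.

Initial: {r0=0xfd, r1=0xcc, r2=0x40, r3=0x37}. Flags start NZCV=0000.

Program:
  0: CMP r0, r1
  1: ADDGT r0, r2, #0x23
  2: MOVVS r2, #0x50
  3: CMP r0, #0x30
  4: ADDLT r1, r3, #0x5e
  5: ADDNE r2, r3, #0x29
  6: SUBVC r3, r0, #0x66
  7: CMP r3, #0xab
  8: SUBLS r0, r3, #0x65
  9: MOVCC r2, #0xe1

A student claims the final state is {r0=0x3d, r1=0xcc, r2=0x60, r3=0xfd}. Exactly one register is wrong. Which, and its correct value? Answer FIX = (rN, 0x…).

0: ✓ CMP  NZCV=0010
1: ✓ ADDGT  r0←0x63
2: · MOVVS
3: ✓ CMP  NZCV=0010
4: · ADDLT
5: ✓ ADDNE  r2←0x60
6: ✓ SUBVC  r3←0xfd
7: ✓ CMP  NZCV=0010
8: · SUBLS
9: · MOVCC

FIX = (r0, 0x63)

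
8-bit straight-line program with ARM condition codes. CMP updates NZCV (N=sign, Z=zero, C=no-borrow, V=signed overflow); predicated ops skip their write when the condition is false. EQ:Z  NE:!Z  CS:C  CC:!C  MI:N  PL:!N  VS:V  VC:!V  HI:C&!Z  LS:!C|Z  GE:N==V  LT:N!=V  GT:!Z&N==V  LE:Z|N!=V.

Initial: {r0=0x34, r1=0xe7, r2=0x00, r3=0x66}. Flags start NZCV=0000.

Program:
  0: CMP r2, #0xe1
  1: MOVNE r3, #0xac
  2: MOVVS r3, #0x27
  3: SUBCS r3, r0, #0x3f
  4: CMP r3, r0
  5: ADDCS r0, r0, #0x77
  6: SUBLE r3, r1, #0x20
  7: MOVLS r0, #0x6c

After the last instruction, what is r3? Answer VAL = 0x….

VAL = 0xc7

[0] flags=0000 → (cmp)
[1] flags=0000 NE?T → r3=0xac
[2] flags=0000 VS?F → skip
[3] flags=0000 CS?F → skip
[4] flags=0011 → (cmp)
[5] flags=0011 CS?T → r0=0xab
[6] flags=0011 LE?T → r3=0xc7
[7] flags=0011 LS?F → skip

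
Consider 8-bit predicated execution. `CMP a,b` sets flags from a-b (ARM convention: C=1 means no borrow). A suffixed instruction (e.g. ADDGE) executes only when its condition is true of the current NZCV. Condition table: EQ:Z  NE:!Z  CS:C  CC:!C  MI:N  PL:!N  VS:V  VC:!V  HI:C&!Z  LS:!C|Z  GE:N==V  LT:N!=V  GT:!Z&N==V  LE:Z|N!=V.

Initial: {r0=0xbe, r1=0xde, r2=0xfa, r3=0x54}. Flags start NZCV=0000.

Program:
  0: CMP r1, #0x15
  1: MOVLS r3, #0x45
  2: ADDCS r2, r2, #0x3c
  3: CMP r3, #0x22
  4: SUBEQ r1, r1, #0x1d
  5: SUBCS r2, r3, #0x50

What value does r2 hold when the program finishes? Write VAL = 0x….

VAL = 0x04

0: ✓ CMP  NZCV=1010
1: · MOVLS
2: ✓ ADDCS  r2←0x36
3: ✓ CMP  NZCV=0010
4: · SUBEQ
5: ✓ SUBCS  r2←0x04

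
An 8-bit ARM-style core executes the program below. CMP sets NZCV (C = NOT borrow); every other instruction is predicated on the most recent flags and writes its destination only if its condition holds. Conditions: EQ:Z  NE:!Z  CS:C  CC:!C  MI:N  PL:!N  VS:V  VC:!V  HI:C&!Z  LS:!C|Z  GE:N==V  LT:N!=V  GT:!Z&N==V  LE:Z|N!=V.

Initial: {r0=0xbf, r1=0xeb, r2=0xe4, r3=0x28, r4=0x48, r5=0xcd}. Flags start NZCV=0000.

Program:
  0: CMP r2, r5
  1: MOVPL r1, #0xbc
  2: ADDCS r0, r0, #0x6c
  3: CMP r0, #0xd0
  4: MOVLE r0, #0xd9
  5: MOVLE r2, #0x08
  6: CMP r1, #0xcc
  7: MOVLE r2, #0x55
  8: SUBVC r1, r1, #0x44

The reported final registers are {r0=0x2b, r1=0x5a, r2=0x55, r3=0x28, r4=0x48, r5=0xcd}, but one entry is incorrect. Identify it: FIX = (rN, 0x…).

FIX = (r1, 0x78)

[0] flags=0010 → (cmp)
[1] flags=0010 PL?T → r1=0xbc
[2] flags=0010 CS?T → r0=0x2b
[3] flags=0000 → (cmp)
[4] flags=0000 LE?F → skip
[5] flags=0000 LE?F → skip
[6] flags=1000 → (cmp)
[7] flags=1000 LE?T → r2=0x55
[8] flags=1000 VC?T → r1=0x78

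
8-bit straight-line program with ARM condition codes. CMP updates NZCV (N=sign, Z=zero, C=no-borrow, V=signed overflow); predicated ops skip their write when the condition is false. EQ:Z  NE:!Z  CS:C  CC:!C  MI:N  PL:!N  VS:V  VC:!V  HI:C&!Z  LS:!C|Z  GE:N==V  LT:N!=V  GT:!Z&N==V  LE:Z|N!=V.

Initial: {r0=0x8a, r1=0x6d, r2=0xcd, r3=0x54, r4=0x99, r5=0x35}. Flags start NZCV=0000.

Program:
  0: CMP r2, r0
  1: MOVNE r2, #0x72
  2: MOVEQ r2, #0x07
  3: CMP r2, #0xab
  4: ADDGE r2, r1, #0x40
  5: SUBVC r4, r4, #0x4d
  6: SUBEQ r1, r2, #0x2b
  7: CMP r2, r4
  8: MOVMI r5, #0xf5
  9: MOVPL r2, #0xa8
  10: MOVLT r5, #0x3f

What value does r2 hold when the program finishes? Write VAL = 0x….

VAL = 0xa8

[0] flags=0010 → (cmp)
[1] flags=0010 NE?T → r2=0x72
[2] flags=0010 EQ?F → skip
[3] flags=1001 → (cmp)
[4] flags=1001 GE?T → r2=0xad
[5] flags=1001 VC?F → skip
[6] flags=1001 EQ?F → skip
[7] flags=0010 → (cmp)
[8] flags=0010 MI?F → skip
[9] flags=0010 PL?T → r2=0xa8
[10] flags=0010 LT?F → skip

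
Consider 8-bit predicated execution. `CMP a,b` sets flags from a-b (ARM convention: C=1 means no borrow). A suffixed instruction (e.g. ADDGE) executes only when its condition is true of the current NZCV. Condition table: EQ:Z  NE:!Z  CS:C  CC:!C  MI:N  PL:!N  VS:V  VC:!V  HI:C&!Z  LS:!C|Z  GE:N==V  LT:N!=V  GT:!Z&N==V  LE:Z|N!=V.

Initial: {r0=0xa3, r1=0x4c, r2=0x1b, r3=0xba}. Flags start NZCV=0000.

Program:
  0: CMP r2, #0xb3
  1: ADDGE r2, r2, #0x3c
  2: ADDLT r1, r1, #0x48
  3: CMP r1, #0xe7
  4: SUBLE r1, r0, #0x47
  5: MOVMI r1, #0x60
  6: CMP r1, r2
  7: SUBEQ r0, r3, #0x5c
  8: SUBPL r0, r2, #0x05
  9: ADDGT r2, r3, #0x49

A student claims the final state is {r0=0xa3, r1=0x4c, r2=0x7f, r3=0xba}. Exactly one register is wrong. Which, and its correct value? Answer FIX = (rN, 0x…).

FIX = (r2, 0x57)

[0] flags=0000 → (cmp)
[1] flags=0000 GE?T → r2=0x57
[2] flags=0000 LT?F → skip
[3] flags=0000 → (cmp)
[4] flags=0000 LE?F → skip
[5] flags=0000 MI?F → skip
[6] flags=1000 → (cmp)
[7] flags=1000 EQ?F → skip
[8] flags=1000 PL?F → skip
[9] flags=1000 GT?F → skip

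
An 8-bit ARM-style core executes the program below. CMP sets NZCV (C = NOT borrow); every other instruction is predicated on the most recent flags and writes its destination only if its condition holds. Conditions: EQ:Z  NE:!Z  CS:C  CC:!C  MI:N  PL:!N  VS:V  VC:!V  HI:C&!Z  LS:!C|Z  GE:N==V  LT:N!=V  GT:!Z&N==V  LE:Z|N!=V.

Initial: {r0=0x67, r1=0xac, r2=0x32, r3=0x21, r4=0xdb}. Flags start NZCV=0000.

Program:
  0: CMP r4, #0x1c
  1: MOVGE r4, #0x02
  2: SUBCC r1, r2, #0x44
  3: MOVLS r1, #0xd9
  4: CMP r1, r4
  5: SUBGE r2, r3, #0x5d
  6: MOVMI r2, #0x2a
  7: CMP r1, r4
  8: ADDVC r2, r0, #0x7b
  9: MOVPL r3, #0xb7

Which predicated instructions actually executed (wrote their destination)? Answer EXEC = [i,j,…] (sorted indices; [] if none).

[0] flags=1010 → (cmp)
[1] flags=1010 GE?F → skip
[2] flags=1010 CC?F → skip
[3] flags=1010 LS?F → skip
[4] flags=1000 → (cmp)
[5] flags=1000 GE?F → skip
[6] flags=1000 MI?T → r2=0x2a
[7] flags=1000 → (cmp)
[8] flags=1000 VC?T → r2=0xe2
[9] flags=1000 PL?F → skip

EXEC = [6,8]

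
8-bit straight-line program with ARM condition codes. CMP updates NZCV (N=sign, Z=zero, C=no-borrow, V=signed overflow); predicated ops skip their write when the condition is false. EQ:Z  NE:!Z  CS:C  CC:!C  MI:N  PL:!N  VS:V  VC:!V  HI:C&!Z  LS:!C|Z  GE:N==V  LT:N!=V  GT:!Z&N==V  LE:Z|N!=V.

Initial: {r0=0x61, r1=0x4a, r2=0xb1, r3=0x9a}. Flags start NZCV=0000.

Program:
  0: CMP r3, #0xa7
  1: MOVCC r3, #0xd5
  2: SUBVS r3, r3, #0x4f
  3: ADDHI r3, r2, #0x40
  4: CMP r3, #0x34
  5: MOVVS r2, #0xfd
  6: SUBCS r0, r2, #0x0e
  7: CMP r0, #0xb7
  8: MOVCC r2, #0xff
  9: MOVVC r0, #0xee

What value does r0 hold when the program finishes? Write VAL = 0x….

VAL = 0xee

[0] flags=1000 → (cmp)
[1] flags=1000 CC?T → r3=0xd5
[2] flags=1000 VS?F → skip
[3] flags=1000 HI?F → skip
[4] flags=1010 → (cmp)
[5] flags=1010 VS?F → skip
[6] flags=1010 CS?T → r0=0xa3
[7] flags=1000 → (cmp)
[8] flags=1000 CC?T → r2=0xff
[9] flags=1000 VC?T → r0=0xee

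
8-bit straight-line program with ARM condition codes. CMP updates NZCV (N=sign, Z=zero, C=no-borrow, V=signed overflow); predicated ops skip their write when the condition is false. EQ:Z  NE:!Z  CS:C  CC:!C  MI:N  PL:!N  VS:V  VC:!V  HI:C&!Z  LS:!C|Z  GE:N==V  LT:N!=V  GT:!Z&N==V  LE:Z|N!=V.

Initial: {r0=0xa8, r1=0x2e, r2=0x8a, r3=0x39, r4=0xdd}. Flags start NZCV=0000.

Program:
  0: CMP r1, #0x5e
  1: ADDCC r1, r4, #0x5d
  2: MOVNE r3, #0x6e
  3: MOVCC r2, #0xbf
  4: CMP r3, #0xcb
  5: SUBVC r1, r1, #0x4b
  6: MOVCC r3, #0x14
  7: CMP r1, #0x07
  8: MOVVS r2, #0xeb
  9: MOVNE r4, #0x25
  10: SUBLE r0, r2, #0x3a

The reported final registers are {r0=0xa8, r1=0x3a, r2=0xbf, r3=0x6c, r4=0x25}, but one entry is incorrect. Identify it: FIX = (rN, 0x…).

[0] flags=1000 → (cmp)
[1] flags=1000 CC?T → r1=0x3a
[2] flags=1000 NE?T → r3=0x6e
[3] flags=1000 CC?T → r2=0xbf
[4] flags=1001 → (cmp)
[5] flags=1001 VC?F → skip
[6] flags=1001 CC?T → r3=0x14
[7] flags=0010 → (cmp)
[8] flags=0010 VS?F → skip
[9] flags=0010 NE?T → r4=0x25
[10] flags=0010 LE?F → skip

FIX = (r3, 0x14)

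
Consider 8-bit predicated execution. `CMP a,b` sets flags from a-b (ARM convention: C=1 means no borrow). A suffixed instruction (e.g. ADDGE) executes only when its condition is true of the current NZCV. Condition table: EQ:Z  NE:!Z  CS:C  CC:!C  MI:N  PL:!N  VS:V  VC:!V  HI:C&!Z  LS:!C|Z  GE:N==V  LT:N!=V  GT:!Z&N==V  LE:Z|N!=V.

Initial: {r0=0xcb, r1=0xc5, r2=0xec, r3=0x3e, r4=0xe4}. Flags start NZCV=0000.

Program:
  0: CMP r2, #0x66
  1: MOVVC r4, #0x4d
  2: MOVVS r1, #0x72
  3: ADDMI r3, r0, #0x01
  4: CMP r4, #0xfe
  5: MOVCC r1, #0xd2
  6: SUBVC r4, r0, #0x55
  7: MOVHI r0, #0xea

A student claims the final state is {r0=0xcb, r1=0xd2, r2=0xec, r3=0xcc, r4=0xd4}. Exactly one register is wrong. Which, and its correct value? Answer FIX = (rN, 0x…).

FIX = (r4, 0x76)

[0] flags=1010 → (cmp)
[1] flags=1010 VC?T → r4=0x4d
[2] flags=1010 VS?F → skip
[3] flags=1010 MI?T → r3=0xcc
[4] flags=0000 → (cmp)
[5] flags=0000 CC?T → r1=0xd2
[6] flags=0000 VC?T → r4=0x76
[7] flags=0000 HI?F → skip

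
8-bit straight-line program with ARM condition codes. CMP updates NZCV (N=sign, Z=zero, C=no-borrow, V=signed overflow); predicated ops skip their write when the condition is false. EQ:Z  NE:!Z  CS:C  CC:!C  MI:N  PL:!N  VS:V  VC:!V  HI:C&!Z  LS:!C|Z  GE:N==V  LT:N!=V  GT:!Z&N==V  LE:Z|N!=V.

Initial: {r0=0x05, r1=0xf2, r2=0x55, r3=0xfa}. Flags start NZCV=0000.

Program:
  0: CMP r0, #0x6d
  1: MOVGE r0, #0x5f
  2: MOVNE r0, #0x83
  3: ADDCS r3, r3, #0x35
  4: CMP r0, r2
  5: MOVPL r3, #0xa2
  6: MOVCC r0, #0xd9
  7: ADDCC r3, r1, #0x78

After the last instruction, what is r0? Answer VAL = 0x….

0: ✓ CMP  NZCV=1000
1: · MOVGE
2: ✓ MOVNE  r0←0x83
3: · ADDCS
4: ✓ CMP  NZCV=0011
5: ✓ MOVPL  r3←0xa2
6: · MOVCC
7: · ADDCC

VAL = 0x83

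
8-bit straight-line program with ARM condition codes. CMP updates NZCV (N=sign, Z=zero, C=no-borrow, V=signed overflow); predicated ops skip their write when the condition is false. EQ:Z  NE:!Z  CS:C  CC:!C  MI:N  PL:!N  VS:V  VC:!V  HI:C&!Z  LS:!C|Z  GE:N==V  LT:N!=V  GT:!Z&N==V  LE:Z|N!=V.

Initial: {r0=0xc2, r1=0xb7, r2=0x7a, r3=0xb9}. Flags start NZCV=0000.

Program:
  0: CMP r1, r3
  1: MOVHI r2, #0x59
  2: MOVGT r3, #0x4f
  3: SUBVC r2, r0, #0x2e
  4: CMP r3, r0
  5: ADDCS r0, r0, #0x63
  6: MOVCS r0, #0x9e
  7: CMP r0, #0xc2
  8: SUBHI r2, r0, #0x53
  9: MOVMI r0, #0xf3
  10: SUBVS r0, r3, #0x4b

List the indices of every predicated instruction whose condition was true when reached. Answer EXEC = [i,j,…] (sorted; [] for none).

EXEC = [3]

[0] flags=1000 → (cmp)
[1] flags=1000 HI?F → skip
[2] flags=1000 GT?F → skip
[3] flags=1000 VC?T → r2=0x94
[4] flags=1000 → (cmp)
[5] flags=1000 CS?F → skip
[6] flags=1000 CS?F → skip
[7] flags=0110 → (cmp)
[8] flags=0110 HI?F → skip
[9] flags=0110 MI?F → skip
[10] flags=0110 VS?F → skip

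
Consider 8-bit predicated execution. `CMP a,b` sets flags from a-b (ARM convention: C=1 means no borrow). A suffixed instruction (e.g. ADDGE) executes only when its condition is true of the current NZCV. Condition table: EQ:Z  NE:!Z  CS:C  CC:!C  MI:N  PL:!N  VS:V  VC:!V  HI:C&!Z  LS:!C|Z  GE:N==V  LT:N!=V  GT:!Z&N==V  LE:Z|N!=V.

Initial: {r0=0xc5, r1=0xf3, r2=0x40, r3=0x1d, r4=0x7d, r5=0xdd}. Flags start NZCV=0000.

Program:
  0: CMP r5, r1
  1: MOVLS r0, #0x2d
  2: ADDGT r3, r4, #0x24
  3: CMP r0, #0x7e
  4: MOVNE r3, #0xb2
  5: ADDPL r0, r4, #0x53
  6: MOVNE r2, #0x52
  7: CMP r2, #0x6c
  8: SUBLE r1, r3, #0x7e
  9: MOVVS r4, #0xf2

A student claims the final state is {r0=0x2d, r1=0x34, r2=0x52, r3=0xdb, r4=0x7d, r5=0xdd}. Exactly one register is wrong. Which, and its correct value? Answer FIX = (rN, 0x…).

FIX = (r3, 0xb2)

[0] flags=1000 → (cmp)
[1] flags=1000 LS?T → r0=0x2d
[2] flags=1000 GT?F → skip
[3] flags=1000 → (cmp)
[4] flags=1000 NE?T → r3=0xb2
[5] flags=1000 PL?F → skip
[6] flags=1000 NE?T → r2=0x52
[7] flags=1000 → (cmp)
[8] flags=1000 LE?T → r1=0x34
[9] flags=1000 VS?F → skip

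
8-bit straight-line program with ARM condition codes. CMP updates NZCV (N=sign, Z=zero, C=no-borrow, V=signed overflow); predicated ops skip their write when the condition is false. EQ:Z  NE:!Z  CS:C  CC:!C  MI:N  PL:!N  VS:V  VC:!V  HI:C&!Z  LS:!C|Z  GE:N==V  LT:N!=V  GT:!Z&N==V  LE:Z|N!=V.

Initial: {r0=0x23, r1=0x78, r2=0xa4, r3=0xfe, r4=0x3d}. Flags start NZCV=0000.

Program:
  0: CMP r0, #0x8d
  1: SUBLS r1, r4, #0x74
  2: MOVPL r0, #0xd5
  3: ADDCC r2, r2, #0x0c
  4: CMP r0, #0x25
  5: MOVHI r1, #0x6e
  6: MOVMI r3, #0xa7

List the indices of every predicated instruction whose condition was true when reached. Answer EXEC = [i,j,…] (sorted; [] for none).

EXEC = [1,3,6]

0: ✓ CMP  NZCV=1001
1: ✓ SUBLS  r1←0xc9
2: · MOVPL
3: ✓ ADDCC  r2←0xb0
4: ✓ CMP  NZCV=1000
5: · MOVHI
6: ✓ MOVMI  r3←0xa7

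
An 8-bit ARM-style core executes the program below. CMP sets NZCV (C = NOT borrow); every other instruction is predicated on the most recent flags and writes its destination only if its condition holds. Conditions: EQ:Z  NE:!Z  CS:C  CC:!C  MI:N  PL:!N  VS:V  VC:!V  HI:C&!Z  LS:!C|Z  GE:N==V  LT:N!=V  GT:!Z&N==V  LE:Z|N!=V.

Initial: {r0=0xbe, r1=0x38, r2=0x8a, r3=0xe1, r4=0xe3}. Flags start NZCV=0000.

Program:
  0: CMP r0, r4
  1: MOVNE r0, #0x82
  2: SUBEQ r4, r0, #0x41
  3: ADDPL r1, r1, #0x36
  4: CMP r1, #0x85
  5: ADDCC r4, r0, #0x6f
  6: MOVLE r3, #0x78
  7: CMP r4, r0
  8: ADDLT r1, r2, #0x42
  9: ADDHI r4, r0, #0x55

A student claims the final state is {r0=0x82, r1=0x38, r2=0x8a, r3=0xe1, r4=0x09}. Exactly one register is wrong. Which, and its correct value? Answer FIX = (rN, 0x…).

[0] flags=1000 → (cmp)
[1] flags=1000 NE?T → r0=0x82
[2] flags=1000 EQ?F → skip
[3] flags=1000 PL?F → skip
[4] flags=1001 → (cmp)
[5] flags=1001 CC?T → r4=0xf1
[6] flags=1001 LE?F → skip
[7] flags=0010 → (cmp)
[8] flags=0010 LT?F → skip
[9] flags=0010 HI?T → r4=0xd7

FIX = (r4, 0xd7)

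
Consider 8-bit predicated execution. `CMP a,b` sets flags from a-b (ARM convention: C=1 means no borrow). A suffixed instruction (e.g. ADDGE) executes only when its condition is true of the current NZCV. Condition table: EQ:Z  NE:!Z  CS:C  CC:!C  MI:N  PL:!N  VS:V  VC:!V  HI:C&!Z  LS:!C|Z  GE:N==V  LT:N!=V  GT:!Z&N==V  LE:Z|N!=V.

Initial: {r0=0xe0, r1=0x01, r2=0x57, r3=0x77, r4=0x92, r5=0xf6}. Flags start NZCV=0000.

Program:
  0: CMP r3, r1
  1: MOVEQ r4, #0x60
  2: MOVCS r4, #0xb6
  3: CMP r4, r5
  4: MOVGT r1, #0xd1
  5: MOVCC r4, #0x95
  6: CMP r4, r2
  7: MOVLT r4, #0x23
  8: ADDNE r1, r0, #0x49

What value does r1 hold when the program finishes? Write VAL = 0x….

VAL = 0x29

[0] flags=0010 → (cmp)
[1] flags=0010 EQ?F → skip
[2] flags=0010 CS?T → r4=0xb6
[3] flags=1000 → (cmp)
[4] flags=1000 GT?F → skip
[5] flags=1000 CC?T → r4=0x95
[6] flags=0011 → (cmp)
[7] flags=0011 LT?T → r4=0x23
[8] flags=0011 NE?T → r1=0x29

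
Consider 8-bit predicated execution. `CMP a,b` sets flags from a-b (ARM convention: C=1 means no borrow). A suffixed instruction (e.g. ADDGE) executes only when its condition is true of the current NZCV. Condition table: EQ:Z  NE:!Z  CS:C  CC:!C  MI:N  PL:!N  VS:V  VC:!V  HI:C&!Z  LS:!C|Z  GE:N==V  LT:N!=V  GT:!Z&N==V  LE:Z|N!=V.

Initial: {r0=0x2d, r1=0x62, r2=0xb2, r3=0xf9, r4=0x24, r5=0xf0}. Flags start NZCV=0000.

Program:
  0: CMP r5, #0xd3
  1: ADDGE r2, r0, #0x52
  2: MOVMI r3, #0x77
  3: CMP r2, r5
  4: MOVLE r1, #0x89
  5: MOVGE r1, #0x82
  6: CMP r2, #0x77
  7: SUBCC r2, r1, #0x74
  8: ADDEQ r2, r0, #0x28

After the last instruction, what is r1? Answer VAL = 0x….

VAL = 0x82

[0] flags=0010 → (cmp)
[1] flags=0010 GE?T → r2=0x7f
[2] flags=0010 MI?F → skip
[3] flags=1001 → (cmp)
[4] flags=1001 LE?F → skip
[5] flags=1001 GE?T → r1=0x82
[6] flags=0010 → (cmp)
[7] flags=0010 CC?F → skip
[8] flags=0010 EQ?F → skip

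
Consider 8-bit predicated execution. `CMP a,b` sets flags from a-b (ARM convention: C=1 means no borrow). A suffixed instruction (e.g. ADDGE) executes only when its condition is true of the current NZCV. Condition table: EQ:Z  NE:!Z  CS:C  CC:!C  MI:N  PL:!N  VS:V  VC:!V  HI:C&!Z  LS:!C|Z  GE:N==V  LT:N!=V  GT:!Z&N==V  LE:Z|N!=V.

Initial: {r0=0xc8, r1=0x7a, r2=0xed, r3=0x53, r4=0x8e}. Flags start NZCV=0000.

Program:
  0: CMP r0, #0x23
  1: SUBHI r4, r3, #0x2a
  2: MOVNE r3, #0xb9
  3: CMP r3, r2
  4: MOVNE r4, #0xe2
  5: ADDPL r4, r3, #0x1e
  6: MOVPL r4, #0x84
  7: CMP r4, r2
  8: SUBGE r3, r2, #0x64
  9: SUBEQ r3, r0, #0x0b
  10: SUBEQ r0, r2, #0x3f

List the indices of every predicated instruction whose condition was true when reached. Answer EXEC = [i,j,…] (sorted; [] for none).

[0] flags=1010 → (cmp)
[1] flags=1010 HI?T → r4=0x29
[2] flags=1010 NE?T → r3=0xb9
[3] flags=1000 → (cmp)
[4] flags=1000 NE?T → r4=0xe2
[5] flags=1000 PL?F → skip
[6] flags=1000 PL?F → skip
[7] flags=1000 → (cmp)
[8] flags=1000 GE?F → skip
[9] flags=1000 EQ?F → skip
[10] flags=1000 EQ?F → skip

EXEC = [1,2,4]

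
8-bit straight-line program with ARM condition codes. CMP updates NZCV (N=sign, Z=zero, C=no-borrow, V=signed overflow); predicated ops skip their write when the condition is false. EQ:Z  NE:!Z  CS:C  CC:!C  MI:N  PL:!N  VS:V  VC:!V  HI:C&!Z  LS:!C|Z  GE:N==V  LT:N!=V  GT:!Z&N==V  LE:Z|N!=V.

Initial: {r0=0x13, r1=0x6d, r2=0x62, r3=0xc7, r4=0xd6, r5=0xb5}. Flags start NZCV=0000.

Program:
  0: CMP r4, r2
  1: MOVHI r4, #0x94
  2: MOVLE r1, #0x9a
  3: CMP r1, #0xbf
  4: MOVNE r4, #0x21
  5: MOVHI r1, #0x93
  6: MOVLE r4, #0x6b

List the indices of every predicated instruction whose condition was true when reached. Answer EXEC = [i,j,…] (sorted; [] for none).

EXEC = [1,2,4,6]

[0] flags=0011 → (cmp)
[1] flags=0011 HI?T → r4=0x94
[2] flags=0011 LE?T → r1=0x9a
[3] flags=1000 → (cmp)
[4] flags=1000 NE?T → r4=0x21
[5] flags=1000 HI?F → skip
[6] flags=1000 LE?T → r4=0x6b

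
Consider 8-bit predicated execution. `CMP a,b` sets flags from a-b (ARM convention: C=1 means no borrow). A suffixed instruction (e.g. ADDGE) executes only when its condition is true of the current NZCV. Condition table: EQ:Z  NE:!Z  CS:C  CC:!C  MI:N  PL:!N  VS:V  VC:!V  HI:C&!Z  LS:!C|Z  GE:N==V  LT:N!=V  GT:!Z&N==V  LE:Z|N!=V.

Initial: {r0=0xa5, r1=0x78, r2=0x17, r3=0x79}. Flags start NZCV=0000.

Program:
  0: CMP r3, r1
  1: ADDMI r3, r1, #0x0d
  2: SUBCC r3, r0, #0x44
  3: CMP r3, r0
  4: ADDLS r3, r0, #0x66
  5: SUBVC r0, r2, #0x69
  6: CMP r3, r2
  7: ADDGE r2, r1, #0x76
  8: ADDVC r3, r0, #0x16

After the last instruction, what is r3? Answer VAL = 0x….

0: ✓ CMP  NZCV=0010
1: · ADDMI
2: · SUBCC
3: ✓ CMP  NZCV=1001
4: ✓ ADDLS  r3←0x0b
5: · SUBVC
6: ✓ CMP  NZCV=1000
7: · ADDGE
8: ✓ ADDVC  r3←0xbb

VAL = 0xbb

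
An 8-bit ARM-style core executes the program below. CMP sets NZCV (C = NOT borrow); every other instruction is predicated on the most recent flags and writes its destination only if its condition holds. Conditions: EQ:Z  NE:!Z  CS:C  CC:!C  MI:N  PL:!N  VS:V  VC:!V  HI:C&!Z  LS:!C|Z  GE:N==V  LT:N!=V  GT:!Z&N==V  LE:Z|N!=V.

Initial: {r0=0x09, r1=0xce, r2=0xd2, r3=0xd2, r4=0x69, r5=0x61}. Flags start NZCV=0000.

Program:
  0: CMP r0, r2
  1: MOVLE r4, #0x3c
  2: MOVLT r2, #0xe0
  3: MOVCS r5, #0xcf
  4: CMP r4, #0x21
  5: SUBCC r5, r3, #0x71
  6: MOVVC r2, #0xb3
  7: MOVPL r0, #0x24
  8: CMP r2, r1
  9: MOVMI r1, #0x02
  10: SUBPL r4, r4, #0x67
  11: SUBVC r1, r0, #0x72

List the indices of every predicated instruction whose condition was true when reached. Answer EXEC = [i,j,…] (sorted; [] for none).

0: ✓ CMP  NZCV=0000
1: · MOVLE
2: · MOVLT
3: · MOVCS
4: ✓ CMP  NZCV=0010
5: · SUBCC
6: ✓ MOVVC  r2←0xb3
7: ✓ MOVPL  r0←0x24
8: ✓ CMP  NZCV=1000
9: ✓ MOVMI  r1←0x02
10: · SUBPL
11: ✓ SUBVC  r1←0xb2

EXEC = [6,7,9,11]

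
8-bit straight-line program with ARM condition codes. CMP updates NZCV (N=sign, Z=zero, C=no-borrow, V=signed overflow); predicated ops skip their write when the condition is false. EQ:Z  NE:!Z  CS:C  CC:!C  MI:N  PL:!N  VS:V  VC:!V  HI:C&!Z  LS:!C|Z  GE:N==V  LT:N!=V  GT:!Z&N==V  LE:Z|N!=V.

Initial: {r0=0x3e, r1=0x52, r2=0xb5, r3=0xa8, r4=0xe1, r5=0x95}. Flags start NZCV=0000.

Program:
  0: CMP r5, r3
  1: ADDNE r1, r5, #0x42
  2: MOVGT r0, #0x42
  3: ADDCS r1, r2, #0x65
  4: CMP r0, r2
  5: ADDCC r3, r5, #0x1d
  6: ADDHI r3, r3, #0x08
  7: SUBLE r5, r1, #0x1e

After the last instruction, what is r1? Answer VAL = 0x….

[0] flags=1000 → (cmp)
[1] flags=1000 NE?T → r1=0xd7
[2] flags=1000 GT?F → skip
[3] flags=1000 CS?F → skip
[4] flags=1001 → (cmp)
[5] flags=1001 CC?T → r3=0xb2
[6] flags=1001 HI?F → skip
[7] flags=1001 LE?F → skip

VAL = 0xd7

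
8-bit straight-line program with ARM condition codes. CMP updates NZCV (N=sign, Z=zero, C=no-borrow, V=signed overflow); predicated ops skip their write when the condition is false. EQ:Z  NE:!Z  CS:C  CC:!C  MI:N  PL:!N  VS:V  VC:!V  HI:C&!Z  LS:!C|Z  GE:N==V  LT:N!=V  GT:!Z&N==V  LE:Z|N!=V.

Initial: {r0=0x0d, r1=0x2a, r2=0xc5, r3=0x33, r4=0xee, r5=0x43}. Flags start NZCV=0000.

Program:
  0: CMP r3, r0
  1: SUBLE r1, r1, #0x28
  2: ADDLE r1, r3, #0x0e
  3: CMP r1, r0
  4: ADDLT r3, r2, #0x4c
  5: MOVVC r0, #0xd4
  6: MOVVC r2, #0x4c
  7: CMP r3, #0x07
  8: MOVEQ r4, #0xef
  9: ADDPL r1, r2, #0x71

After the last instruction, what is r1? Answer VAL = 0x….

VAL = 0xbd

0: ✓ CMP  NZCV=0010
1: · SUBLE
2: · ADDLE
3: ✓ CMP  NZCV=0010
4: · ADDLT
5: ✓ MOVVC  r0←0xd4
6: ✓ MOVVC  r2←0x4c
7: ✓ CMP  NZCV=0010
8: · MOVEQ
9: ✓ ADDPL  r1←0xbd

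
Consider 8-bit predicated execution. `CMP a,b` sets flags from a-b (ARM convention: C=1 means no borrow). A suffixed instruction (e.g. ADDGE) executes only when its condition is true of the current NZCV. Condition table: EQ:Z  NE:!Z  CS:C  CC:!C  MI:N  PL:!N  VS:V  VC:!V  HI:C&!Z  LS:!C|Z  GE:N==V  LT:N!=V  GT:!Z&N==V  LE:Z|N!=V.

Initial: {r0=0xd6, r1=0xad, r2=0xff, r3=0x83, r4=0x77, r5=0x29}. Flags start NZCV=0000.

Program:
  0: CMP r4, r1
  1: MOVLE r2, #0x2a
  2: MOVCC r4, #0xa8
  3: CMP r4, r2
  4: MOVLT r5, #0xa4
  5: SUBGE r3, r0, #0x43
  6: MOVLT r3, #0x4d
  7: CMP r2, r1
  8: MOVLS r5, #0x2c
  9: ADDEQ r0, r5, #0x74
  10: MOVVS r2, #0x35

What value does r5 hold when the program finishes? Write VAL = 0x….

0: ✓ CMP  NZCV=1001
1: · MOVLE
2: ✓ MOVCC  r4←0xa8
3: ✓ CMP  NZCV=1000
4: ✓ MOVLT  r5←0xa4
5: · SUBGE
6: ✓ MOVLT  r3←0x4d
7: ✓ CMP  NZCV=0010
8: · MOVLS
9: · ADDEQ
10: · MOVVS

VAL = 0xa4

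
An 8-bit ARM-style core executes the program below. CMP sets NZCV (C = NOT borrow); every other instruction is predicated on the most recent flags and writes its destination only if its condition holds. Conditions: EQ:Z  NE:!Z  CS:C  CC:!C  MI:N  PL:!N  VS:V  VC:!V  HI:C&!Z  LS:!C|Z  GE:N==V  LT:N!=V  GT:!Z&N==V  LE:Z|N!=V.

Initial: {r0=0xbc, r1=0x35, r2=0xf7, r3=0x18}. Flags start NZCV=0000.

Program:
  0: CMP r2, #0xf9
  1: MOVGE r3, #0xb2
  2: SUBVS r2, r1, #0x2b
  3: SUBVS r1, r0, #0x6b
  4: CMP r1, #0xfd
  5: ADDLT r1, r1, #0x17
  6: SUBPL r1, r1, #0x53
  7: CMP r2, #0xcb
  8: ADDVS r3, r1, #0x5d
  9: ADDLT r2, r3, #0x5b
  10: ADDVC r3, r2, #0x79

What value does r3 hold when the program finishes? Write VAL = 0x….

VAL = 0x70

[0] flags=1000 → (cmp)
[1] flags=1000 GE?F → skip
[2] flags=1000 VS?F → skip
[3] flags=1000 VS?F → skip
[4] flags=0000 → (cmp)
[5] flags=0000 LT?F → skip
[6] flags=0000 PL?T → r1=0xe2
[7] flags=0010 → (cmp)
[8] flags=0010 VS?F → skip
[9] flags=0010 LT?F → skip
[10] flags=0010 VC?T → r3=0x70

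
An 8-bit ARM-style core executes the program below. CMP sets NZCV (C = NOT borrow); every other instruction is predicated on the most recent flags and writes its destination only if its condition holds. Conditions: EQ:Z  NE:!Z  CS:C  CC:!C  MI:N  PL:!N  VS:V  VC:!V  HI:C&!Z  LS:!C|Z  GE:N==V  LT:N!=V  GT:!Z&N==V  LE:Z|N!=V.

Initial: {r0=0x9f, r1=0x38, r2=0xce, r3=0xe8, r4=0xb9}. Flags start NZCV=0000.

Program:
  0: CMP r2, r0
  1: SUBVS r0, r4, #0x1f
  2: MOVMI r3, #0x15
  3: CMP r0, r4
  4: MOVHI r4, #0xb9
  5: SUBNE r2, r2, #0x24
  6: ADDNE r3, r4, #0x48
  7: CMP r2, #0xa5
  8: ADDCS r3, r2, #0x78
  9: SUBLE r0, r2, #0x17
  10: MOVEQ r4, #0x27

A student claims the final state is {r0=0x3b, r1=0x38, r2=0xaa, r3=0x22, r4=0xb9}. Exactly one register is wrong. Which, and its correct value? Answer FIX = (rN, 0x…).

FIX = (r0, 0x9f)

[0] flags=0010 → (cmp)
[1] flags=0010 VS?F → skip
[2] flags=0010 MI?F → skip
[3] flags=1000 → (cmp)
[4] flags=1000 HI?F → skip
[5] flags=1000 NE?T → r2=0xaa
[6] flags=1000 NE?T → r3=0x01
[7] flags=0010 → (cmp)
[8] flags=0010 CS?T → r3=0x22
[9] flags=0010 LE?F → skip
[10] flags=0010 EQ?F → skip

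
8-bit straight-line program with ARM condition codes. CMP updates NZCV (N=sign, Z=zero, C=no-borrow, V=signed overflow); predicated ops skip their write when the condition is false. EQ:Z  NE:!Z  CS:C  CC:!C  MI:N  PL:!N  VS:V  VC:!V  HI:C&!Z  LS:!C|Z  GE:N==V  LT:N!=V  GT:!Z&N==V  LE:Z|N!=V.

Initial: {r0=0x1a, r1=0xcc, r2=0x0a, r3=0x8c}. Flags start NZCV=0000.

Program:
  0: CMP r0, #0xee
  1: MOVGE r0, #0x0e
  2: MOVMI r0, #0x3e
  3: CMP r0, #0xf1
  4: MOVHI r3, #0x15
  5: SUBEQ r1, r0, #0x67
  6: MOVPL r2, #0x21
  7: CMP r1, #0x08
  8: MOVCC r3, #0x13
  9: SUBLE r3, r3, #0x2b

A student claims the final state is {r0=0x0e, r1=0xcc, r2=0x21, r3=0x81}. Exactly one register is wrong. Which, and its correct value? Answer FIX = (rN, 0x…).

0: ✓ CMP  NZCV=0000
1: ✓ MOVGE  r0←0x0e
2: · MOVMI
3: ✓ CMP  NZCV=0000
4: · MOVHI
5: · SUBEQ
6: ✓ MOVPL  r2←0x21
7: ✓ CMP  NZCV=1010
8: · MOVCC
9: ✓ SUBLE  r3←0x61

FIX = (r3, 0x61)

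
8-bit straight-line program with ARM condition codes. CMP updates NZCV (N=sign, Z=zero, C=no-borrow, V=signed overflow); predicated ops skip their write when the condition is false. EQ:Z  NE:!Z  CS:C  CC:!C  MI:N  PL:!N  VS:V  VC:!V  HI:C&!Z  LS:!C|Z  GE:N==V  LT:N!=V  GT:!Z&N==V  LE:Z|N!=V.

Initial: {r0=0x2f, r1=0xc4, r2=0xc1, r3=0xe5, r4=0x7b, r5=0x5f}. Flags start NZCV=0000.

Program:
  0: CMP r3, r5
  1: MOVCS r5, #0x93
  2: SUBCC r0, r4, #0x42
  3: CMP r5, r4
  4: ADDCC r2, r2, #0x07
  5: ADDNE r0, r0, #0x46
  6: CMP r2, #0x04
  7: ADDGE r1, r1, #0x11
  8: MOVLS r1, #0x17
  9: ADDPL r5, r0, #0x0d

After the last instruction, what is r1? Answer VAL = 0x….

VAL = 0xc4

0: ✓ CMP  NZCV=1010
1: ✓ MOVCS  r5←0x93
2: · SUBCC
3: ✓ CMP  NZCV=0011
4: · ADDCC
5: ✓ ADDNE  r0←0x75
6: ✓ CMP  NZCV=1010
7: · ADDGE
8: · MOVLS
9: · ADDPL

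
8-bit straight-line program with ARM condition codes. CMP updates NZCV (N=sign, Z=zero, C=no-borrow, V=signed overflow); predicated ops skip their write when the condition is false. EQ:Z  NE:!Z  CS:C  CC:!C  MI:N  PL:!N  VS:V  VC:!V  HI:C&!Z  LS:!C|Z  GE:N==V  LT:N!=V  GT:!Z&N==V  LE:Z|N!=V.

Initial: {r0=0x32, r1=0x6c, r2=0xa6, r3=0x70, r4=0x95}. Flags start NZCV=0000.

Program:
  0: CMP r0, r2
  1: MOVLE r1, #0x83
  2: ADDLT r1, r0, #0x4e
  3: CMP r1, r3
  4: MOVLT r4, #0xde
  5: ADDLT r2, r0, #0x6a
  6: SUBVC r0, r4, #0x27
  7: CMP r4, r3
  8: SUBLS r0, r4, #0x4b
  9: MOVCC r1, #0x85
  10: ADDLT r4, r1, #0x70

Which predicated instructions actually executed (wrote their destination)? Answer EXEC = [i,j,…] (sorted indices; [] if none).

0: ✓ CMP  NZCV=1001
1: · MOVLE
2: · ADDLT
3: ✓ CMP  NZCV=1000
4: ✓ MOVLT  r4←0xde
5: ✓ ADDLT  r2←0x9c
6: ✓ SUBVC  r0←0xb7
7: ✓ CMP  NZCV=0011
8: · SUBLS
9: · MOVCC
10: ✓ ADDLT  r4←0xdc

EXEC = [4,5,6,10]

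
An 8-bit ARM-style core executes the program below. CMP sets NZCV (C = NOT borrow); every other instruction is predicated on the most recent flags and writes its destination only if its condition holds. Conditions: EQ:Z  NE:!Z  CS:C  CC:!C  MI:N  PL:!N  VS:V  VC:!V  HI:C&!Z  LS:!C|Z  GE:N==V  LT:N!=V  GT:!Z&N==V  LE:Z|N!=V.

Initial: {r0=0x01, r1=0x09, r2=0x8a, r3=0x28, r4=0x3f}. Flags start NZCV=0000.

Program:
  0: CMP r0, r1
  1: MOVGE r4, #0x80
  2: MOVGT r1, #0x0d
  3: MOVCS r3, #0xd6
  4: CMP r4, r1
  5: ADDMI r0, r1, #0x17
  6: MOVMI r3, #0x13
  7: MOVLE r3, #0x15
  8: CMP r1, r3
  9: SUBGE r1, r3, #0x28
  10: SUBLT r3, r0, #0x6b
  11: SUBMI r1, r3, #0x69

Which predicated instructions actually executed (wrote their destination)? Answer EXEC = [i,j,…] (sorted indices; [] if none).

EXEC = [10,11]

[0] flags=1000 → (cmp)
[1] flags=1000 GE?F → skip
[2] flags=1000 GT?F → skip
[3] flags=1000 CS?F → skip
[4] flags=0010 → (cmp)
[5] flags=0010 MI?F → skip
[6] flags=0010 MI?F → skip
[7] flags=0010 LE?F → skip
[8] flags=1000 → (cmp)
[9] flags=1000 GE?F → skip
[10] flags=1000 LT?T → r3=0x96
[11] flags=1000 MI?T → r1=0x2d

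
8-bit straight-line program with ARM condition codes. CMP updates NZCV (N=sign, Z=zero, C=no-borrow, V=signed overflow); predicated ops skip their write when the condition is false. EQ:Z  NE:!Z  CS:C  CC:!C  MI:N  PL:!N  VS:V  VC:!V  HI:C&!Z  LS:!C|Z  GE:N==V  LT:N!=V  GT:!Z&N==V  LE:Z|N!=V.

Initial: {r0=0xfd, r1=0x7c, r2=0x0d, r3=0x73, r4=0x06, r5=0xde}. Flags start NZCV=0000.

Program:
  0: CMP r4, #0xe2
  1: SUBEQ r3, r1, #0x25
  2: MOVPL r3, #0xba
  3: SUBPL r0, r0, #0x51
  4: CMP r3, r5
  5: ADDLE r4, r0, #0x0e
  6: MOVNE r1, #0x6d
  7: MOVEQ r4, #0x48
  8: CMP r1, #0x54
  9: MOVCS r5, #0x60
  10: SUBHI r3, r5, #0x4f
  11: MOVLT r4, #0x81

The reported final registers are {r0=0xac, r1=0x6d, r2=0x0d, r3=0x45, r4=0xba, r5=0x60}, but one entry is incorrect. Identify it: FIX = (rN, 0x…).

FIX = (r3, 0x11)

0: ✓ CMP  NZCV=0000
1: · SUBEQ
2: ✓ MOVPL  r3←0xba
3: ✓ SUBPL  r0←0xac
4: ✓ CMP  NZCV=1000
5: ✓ ADDLE  r4←0xba
6: ✓ MOVNE  r1←0x6d
7: · MOVEQ
8: ✓ CMP  NZCV=0010
9: ✓ MOVCS  r5←0x60
10: ✓ SUBHI  r3←0x11
11: · MOVLT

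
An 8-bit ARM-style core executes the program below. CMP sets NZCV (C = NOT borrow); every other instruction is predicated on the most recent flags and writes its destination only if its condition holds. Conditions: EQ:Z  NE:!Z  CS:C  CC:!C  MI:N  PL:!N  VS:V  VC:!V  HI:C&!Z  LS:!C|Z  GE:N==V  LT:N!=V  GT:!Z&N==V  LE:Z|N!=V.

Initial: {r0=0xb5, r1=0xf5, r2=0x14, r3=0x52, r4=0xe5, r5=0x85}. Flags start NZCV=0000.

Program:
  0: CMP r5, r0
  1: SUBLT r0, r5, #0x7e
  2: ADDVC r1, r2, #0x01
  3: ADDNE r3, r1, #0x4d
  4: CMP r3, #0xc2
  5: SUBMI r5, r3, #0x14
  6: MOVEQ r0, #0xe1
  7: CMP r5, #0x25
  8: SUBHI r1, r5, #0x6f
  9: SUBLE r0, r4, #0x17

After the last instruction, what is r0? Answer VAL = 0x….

VAL = 0x07

0: ✓ CMP  NZCV=1000
1: ✓ SUBLT  r0←0x07
2: ✓ ADDVC  r1←0x15
3: ✓ ADDNE  r3←0x62
4: ✓ CMP  NZCV=1001
5: ✓ SUBMI  r5←0x4e
6: · MOVEQ
7: ✓ CMP  NZCV=0010
8: ✓ SUBHI  r1←0xdf
9: · SUBLE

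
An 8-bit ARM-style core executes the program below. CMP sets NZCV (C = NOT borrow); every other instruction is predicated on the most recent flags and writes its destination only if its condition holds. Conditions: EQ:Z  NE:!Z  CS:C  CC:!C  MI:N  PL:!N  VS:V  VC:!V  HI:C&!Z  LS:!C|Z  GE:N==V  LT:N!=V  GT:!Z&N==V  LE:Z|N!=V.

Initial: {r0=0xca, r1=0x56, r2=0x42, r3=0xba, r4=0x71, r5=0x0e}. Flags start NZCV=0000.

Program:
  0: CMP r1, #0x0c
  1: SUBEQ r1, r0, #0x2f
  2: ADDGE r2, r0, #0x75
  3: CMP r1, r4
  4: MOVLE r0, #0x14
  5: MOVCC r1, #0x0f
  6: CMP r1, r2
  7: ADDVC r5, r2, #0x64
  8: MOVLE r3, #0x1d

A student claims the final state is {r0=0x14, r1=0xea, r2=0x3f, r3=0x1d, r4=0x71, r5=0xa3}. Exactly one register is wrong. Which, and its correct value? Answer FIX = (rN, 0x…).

FIX = (r1, 0x0f)

[0] flags=0010 → (cmp)
[1] flags=0010 EQ?F → skip
[2] flags=0010 GE?T → r2=0x3f
[3] flags=1000 → (cmp)
[4] flags=1000 LE?T → r0=0x14
[5] flags=1000 CC?T → r1=0x0f
[6] flags=1000 → (cmp)
[7] flags=1000 VC?T → r5=0xa3
[8] flags=1000 LE?T → r3=0x1d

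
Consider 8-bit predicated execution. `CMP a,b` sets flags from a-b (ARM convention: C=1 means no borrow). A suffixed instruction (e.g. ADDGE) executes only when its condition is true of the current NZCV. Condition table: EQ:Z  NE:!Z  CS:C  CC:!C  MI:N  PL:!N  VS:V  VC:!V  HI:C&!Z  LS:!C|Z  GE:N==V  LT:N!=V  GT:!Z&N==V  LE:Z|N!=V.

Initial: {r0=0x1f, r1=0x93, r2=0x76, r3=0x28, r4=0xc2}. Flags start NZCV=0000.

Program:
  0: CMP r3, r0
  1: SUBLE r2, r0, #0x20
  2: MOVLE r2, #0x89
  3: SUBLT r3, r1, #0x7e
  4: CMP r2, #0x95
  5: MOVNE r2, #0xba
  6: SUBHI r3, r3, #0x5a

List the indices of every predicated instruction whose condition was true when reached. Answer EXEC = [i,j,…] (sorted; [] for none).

0: ✓ CMP  NZCV=0010
1: · SUBLE
2: · MOVLE
3: · SUBLT
4: ✓ CMP  NZCV=1001
5: ✓ MOVNE  r2←0xba
6: · SUBHI

EXEC = [5]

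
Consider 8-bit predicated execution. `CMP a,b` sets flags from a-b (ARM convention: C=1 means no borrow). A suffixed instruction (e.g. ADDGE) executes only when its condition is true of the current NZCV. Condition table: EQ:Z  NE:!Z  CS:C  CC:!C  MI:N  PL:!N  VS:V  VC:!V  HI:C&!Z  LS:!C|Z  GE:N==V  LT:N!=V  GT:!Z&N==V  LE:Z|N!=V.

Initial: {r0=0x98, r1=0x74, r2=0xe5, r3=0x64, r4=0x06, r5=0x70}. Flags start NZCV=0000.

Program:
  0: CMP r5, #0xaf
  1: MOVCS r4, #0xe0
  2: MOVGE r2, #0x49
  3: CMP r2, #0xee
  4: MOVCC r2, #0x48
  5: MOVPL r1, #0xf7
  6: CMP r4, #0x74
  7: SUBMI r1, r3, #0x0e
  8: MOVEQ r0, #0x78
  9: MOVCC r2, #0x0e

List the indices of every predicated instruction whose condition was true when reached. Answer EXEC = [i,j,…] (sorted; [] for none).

EXEC = [2,4,5,7,9]

[0] flags=1001 → (cmp)
[1] flags=1001 CS?F → skip
[2] flags=1001 GE?T → r2=0x49
[3] flags=0000 → (cmp)
[4] flags=0000 CC?T → r2=0x48
[5] flags=0000 PL?T → r1=0xf7
[6] flags=1000 → (cmp)
[7] flags=1000 MI?T → r1=0x56
[8] flags=1000 EQ?F → skip
[9] flags=1000 CC?T → r2=0x0e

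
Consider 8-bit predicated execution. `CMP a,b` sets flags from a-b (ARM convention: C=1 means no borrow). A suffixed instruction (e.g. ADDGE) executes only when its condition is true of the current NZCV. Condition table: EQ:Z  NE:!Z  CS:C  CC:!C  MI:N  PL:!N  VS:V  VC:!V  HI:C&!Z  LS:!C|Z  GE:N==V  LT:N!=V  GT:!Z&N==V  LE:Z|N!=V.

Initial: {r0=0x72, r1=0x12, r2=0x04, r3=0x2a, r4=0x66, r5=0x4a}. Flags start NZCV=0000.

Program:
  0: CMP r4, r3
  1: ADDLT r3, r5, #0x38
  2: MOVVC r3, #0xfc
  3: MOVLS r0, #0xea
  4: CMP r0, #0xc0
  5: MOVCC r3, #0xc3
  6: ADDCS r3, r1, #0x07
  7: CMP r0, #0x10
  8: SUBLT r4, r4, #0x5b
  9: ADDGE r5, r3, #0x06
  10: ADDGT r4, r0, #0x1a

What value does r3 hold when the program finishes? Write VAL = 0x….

VAL = 0xc3

0: ✓ CMP  NZCV=0010
1: · ADDLT
2: ✓ MOVVC  r3←0xfc
3: · MOVLS
4: ✓ CMP  NZCV=1001
5: ✓ MOVCC  r3←0xc3
6: · ADDCS
7: ✓ CMP  NZCV=0010
8: · SUBLT
9: ✓ ADDGE  r5←0xc9
10: ✓ ADDGT  r4←0x8c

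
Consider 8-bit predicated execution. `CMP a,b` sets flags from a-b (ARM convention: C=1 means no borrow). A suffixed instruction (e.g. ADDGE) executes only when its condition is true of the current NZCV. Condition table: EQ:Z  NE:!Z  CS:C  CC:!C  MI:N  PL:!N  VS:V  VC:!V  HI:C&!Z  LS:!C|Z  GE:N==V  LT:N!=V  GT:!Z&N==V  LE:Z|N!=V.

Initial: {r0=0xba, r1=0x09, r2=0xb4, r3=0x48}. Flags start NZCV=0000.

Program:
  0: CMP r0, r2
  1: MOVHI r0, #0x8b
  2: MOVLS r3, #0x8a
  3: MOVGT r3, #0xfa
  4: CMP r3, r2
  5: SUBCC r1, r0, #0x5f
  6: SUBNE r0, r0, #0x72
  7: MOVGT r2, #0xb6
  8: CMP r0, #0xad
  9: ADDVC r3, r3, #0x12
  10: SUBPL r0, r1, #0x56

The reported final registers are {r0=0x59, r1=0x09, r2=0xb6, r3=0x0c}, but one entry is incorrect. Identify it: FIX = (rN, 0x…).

FIX = (r0, 0xb3)

[0] flags=0010 → (cmp)
[1] flags=0010 HI?T → r0=0x8b
[2] flags=0010 LS?F → skip
[3] flags=0010 GT?T → r3=0xfa
[4] flags=0010 → (cmp)
[5] flags=0010 CC?F → skip
[6] flags=0010 NE?T → r0=0x19
[7] flags=0010 GT?T → r2=0xb6
[8] flags=0000 → (cmp)
[9] flags=0000 VC?T → r3=0x0c
[10] flags=0000 PL?T → r0=0xb3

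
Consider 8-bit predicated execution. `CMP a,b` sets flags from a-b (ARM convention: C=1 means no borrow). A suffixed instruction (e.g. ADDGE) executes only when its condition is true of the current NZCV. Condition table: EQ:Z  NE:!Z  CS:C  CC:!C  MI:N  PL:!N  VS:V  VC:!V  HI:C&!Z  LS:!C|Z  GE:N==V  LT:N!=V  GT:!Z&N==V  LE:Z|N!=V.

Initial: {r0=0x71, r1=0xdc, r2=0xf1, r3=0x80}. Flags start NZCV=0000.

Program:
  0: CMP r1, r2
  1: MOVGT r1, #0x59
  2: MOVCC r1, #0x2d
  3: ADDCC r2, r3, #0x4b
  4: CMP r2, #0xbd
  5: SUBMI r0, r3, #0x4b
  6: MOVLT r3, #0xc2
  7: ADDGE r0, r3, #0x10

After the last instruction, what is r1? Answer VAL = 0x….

VAL = 0x2d

[0] flags=1000 → (cmp)
[1] flags=1000 GT?F → skip
[2] flags=1000 CC?T → r1=0x2d
[3] flags=1000 CC?T → r2=0xcb
[4] flags=0010 → (cmp)
[5] flags=0010 MI?F → skip
[6] flags=0010 LT?F → skip
[7] flags=0010 GE?T → r0=0x90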